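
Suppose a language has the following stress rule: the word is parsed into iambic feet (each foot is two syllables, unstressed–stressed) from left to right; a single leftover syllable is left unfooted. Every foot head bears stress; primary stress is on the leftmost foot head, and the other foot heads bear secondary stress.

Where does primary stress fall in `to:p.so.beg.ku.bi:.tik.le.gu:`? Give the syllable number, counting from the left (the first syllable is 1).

Parse left to right into iambic (σˈσ) feet: (to:p.ˈso) (beg.ˈku) (bi:.ˈtik) (le.ˈgu:).
Foot heads (stressed positions): 2, 4, 6, 8.
End Rule Leftmost: primary stress on the leftmost head = syllable 2.
Primary stress: syllable 2 → to:p.ˈso.beg.ku.bi:.tik.le.gu:.

2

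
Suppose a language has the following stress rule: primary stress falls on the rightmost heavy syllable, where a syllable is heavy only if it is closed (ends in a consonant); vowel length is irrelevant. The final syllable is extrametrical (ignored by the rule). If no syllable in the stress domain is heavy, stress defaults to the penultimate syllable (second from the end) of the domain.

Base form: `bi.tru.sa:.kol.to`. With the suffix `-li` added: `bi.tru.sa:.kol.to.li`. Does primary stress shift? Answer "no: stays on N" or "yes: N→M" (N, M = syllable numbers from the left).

no: stays on 4

Base `bi.tru.sa:.kol.to` (5 syllables):
  The final syllable (5, to) is extrametrical; the stress domain is syllables 1–4.
  Weights: 1 bi L, 2 tru L, 3 sa: L, 4 kol H.
  Heavy syllables in the domain: 4. The rightmost is syllable 4 (kol).
  → primary stress on syllable 4.
Suffixed `bi.tru.sa:.kol.to.li` (6 syllables):
  The final syllable (6, li) is extrametrical; the stress domain is syllables 1–5.
  Weights: 1 bi L, 2 tru L, 3 sa: L, 4 kol H, 5 to L.
  Heavy syllables in the domain: 4. The rightmost is syllable 4 (kol).
  → primary stress on syllable 4.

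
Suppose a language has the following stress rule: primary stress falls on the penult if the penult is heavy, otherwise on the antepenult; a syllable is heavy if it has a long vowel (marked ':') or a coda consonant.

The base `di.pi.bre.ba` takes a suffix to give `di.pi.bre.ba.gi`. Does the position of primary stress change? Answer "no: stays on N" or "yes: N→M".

yes: 2→3

Base `di.pi.bre.ba` (4 syllables):
  Weights: 2 pi L, 3 bre L, 4 ba L.
  The penult (syllable 3, bre) is light, so stress falls on the antepenult (syllable 2, pi).
  → primary stress on syllable 2.
Suffixed `di.pi.bre.ba.gi` (5 syllables):
  Weights: 3 bre L, 4 ba L, 5 gi L.
  The penult (syllable 4, ba) is light, so stress falls on the antepenult (syllable 3, bre).
  → primary stress on syllable 3.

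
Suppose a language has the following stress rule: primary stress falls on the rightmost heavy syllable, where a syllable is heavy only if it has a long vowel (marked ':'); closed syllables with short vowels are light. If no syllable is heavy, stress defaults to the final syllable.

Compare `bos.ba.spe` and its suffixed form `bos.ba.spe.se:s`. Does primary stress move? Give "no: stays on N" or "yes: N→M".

Base `bos.ba.spe` (3 syllables):
  Weights: 1 bos L, 2 ba L, 3 spe L.
  No heavy syllable in the domain; default to the final syllable = syllable 3.
  → primary stress on syllable 3.
Suffixed `bos.ba.spe.se:s` (4 syllables):
  Weights: 1 bos L, 2 ba L, 3 spe L, 4 se:s H.
  Heavy syllables in the domain: 4. The rightmost is syllable 4 (se:s).
  → primary stress on syllable 4.

yes: 3→4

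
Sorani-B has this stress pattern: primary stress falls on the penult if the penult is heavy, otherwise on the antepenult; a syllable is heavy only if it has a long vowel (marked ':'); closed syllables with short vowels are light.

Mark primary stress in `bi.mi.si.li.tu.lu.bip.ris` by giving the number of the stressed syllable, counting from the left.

6

Weights: 6 lu L, 7 bip L, 8 ris L.
The penult (syllable 7, bip) is light, so stress falls on the antepenult (syllable 6, lu).
Primary stress: syllable 6 → bi.mi.si.li.tu.ˈlu.bip.ris.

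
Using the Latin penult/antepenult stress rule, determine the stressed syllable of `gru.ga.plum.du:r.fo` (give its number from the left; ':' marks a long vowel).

Classical Latin: stress the penult if heavy (long vowel or closed), else the antepenult.
Weights: 3 plum H, 4 du:r H, 5 fo L.
The penult (syllable 4, du:r) is heavy, so it takes stress.
Stress on syllable 4: gru.ga.plum.ˈdu:r.fo.

4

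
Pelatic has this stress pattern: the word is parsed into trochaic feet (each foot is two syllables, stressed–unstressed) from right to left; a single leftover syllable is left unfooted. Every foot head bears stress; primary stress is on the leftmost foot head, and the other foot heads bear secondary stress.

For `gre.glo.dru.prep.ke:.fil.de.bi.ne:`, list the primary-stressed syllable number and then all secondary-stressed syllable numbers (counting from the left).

primary 2, secondary 4, 6, 8

Parse right to left into trochaic (ˈσσ) feet: gre (ˈglo.dru) (ˈprep.ke:) (ˈfil.de) (ˈbi.ne:). Syllable 1 is left unfooted.
Foot heads (stressed positions): 2, 4, 6, 8.
End Rule Leftmost: primary stress on the leftmost head = syllable 2.
Secondary stress on 4, 6, 8: gre.ˈglo.dru.ˌprep.ke:.ˌfil.de.ˌbi.ne:.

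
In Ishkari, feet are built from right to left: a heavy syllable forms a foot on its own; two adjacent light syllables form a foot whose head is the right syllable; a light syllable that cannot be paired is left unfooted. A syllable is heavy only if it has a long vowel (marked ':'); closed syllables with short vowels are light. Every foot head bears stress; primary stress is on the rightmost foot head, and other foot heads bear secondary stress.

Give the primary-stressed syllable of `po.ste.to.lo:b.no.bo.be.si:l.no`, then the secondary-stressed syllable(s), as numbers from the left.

Weights: 1 po L, 2 ste L, 3 to L, 4 lo:b H, 5 no L, 6 bo L, 7 be L, 8 si:l H, 9 no L.
Parse right to left (heavy = foot alone; LL = one foot; stranded L unfooted): po (ste.ˈto) (ˈlo:b) no (bo.ˈbe) (ˈsi:l) no.
Foot heads: 3, 4, 7, 8.
Primary stress on the rightmost head = syllable 8.
Secondary stress on 3, 4, 7: po.ste.ˌto.ˌlo:b.no.bo.ˌbe.ˈsi:l.no.

primary 8, secondary 3, 4, 7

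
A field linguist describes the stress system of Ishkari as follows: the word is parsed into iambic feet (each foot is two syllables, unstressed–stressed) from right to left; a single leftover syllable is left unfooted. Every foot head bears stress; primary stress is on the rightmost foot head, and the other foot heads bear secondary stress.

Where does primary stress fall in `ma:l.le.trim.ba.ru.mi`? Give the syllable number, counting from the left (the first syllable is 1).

Parse right to left into iambic (σˈσ) feet: (ma:l.ˈle) (trim.ˈba) (ru.ˈmi).
Foot heads (stressed positions): 2, 4, 6.
End Rule Rightmost: primary stress on the rightmost head = syllable 6.
Primary stress: syllable 6 → ma:l.le.trim.ba.ru.ˈmi.

6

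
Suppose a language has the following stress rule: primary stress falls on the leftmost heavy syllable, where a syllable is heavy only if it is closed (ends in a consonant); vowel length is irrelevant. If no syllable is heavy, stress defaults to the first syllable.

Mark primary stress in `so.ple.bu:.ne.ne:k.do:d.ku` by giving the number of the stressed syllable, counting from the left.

Weights: 1 so L, 2 ple L, 3 bu: L, 4 ne L, 5 ne:k H, 6 do:d H, 7 ku L.
Heavy syllables in the domain: 5, 6. The leftmost is syllable 5 (ne:k).
Primary stress: syllable 5 → so.ple.bu:.ne.ˈne:k.do:d.ku.

5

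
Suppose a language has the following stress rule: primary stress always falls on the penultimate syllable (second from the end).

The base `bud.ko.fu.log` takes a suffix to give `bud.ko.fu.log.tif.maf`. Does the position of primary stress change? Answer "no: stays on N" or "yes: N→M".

yes: 3→5

Base `bud.ko.fu.log` (4 syllables):
  The word has 4 syllables; the penultimate syllable (second from the end) is syllable 3 (fu).
  → primary stress on syllable 3.
Suffixed `bud.ko.fu.log.tif.maf` (6 syllables):
  The word has 6 syllables; the penultimate syllable (second from the end) is syllable 5 (tif).
  → primary stress on syllable 5.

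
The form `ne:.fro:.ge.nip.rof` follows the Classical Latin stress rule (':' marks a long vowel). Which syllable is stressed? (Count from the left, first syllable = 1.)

4

Classical Latin: stress the penult if heavy (long vowel or closed), else the antepenult.
Weights: 3 ge L, 4 nip H, 5 rof H.
The penult (syllable 4, nip) is heavy, so it takes stress.
Stress on syllable 4: ne:.fro:.ge.ˈnip.rof.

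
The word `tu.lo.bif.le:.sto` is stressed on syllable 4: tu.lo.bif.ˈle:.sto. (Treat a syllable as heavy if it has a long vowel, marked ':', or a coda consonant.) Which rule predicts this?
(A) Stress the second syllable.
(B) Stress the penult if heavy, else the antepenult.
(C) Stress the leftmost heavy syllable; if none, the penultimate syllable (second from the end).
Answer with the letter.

Rule A → syllable 2 (observed: 4).
Rule B → syllable 4 ✓.
Rule C → syllable 3 (observed: 4).

B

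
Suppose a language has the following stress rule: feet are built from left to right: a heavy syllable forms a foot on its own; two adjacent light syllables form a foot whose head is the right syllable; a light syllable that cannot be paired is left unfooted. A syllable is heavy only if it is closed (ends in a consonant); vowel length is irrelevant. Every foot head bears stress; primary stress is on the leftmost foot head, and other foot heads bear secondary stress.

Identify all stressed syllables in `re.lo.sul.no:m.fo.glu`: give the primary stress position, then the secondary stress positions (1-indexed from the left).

primary 2, secondary 3, 4, 6

Weights: 1 re L, 2 lo L, 3 sul H, 4 no:m H, 5 fo L, 6 glu L.
Parse left to right (heavy = foot alone; LL = one foot; stranded L unfooted): (re.ˈlo) (ˈsul) (ˈno:m) (fo.ˈglu).
Foot heads: 2, 3, 4, 6.
Primary stress on the leftmost head = syllable 2.
Secondary stress on 3, 4, 6: re.ˈlo.ˌsul.ˌno:m.fo.ˌglu.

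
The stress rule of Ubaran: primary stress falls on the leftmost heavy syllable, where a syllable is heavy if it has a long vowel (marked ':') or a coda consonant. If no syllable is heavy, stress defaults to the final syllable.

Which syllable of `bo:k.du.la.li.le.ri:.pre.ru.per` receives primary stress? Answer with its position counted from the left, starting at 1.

Weights: 1 bo:k H, 2 du L, 3 la L, 4 li L, 5 le L, 6 ri: H, 7 pre L, 8 ru L, 9 per H.
Heavy syllables in the domain: 1, 6, 9. The leftmost is syllable 1 (bo:k).
Primary stress: syllable 1 → ˈbo:k.du.la.li.le.ri:.pre.ru.per.

1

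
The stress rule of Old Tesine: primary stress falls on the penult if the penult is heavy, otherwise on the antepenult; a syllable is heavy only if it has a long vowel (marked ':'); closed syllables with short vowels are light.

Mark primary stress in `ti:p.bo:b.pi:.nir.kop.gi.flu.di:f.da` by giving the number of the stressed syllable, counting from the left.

8

Weights: 7 flu L, 8 di:f H, 9 da L.
The penult (syllable 8, di:f) is heavy, so it takes stress.
Primary stress: syllable 8 → ti:p.bo:b.pi:.nir.kop.gi.flu.ˈdi:f.da.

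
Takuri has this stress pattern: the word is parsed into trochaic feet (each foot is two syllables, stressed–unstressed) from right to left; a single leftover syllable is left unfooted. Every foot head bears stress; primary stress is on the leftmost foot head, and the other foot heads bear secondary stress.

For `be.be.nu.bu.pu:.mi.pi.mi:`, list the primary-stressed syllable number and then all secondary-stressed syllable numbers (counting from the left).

primary 1, secondary 3, 5, 7

Parse right to left into trochaic (ˈσσ) feet: (ˈbe.be) (ˈnu.bu) (ˈpu:.mi) (ˈpi.mi:).
Foot heads (stressed positions): 1, 3, 5, 7.
End Rule Leftmost: primary stress on the leftmost head = syllable 1.
Secondary stress on 3, 5, 7: ˈbe.be.ˌnu.bu.ˌpu:.mi.ˌpi.mi:.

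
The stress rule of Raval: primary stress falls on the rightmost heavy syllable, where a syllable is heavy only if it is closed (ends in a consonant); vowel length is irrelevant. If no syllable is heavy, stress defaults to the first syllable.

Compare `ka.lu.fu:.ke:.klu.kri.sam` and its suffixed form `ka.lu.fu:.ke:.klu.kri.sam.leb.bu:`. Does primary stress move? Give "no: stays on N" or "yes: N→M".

Base `ka.lu.fu:.ke:.klu.kri.sam` (7 syllables):
  Weights: 1 ka L, 2 lu L, 3 fu: L, 4 ke: L, 5 klu L, 6 kri L, 7 sam H.
  Heavy syllables in the domain: 7. The rightmost is syllable 7 (sam).
  → primary stress on syllable 7.
Suffixed `ka.lu.fu:.ke:.klu.kri.sam.leb.bu:` (9 syllables):
  Weights: 1 ka L, 2 lu L, 3 fu: L, 4 ke: L, 5 klu L, 6 kri L, 7 sam H, 8 leb H, 9 bu: L.
  Heavy syllables in the domain: 7, 8. The rightmost is syllable 8 (leb).
  → primary stress on syllable 8.

yes: 7→8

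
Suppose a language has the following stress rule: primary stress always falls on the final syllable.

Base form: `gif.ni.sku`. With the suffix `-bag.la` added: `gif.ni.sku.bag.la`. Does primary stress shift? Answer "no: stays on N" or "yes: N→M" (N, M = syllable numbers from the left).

Base `gif.ni.sku` (3 syllables):
  The word has 3 syllables; the final syllable is syllable 3 (sku).
  → primary stress on syllable 3.
Suffixed `gif.ni.sku.bag.la` (5 syllables):
  The word has 5 syllables; the final syllable is syllable 5 (la).
  → primary stress on syllable 5.

yes: 3→5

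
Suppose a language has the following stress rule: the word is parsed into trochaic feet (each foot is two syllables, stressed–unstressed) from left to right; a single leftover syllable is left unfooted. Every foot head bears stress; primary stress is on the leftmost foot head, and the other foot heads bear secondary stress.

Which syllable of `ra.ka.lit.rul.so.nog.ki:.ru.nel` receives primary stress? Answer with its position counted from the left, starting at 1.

Parse left to right into trochaic (ˈσσ) feet: (ˈra.ka) (ˈlit.rul) (ˈso.nog) (ˈki:.ru) nel. Syllable 9 is left unfooted.
Foot heads (stressed positions): 1, 3, 5, 7.
End Rule Leftmost: primary stress on the leftmost head = syllable 1.
Primary stress: syllable 1 → ˈra.ka.lit.rul.so.nog.ki:.ru.nel.

1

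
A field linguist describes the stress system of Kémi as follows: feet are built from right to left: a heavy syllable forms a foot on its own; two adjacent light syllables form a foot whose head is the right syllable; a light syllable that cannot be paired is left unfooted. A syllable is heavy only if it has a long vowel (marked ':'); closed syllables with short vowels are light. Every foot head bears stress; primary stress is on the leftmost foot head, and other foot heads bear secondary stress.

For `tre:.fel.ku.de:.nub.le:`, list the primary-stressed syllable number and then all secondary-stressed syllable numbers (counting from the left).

Weights: 1 tre: H, 2 fel L, 3 ku L, 4 de: H, 5 nub L, 6 le: H.
Parse right to left (heavy = foot alone; LL = one foot; stranded L unfooted): (ˈtre:) (fel.ˈku) (ˈde:) nub (ˈle:).
Foot heads: 1, 3, 4, 6.
Primary stress on the leftmost head = syllable 1.
Secondary stress on 3, 4, 6: ˈtre:.fel.ˌku.ˌde:.nub.ˌle:.

primary 1, secondary 3, 4, 6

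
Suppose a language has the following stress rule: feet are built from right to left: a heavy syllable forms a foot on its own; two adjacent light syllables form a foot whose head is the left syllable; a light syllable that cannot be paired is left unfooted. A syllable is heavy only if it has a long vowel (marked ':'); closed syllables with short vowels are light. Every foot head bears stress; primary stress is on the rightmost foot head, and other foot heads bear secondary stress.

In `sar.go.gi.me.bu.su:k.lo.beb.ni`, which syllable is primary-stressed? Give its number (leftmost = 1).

8

Weights: 1 sar L, 2 go L, 3 gi L, 4 me L, 5 bu L, 6 su:k H, 7 lo L, 8 beb L, 9 ni L.
Parse right to left (heavy = foot alone; LL = one foot; stranded L unfooted): sar (ˈgo.gi) (ˈme.bu) (ˈsu:k) lo (ˈbeb.ni).
Foot heads: 2, 4, 6, 8.
Primary stress on the rightmost head = syllable 8.
Primary stress: syllable 8 → sar.go.gi.me.bu.su:k.lo.ˈbeb.ni.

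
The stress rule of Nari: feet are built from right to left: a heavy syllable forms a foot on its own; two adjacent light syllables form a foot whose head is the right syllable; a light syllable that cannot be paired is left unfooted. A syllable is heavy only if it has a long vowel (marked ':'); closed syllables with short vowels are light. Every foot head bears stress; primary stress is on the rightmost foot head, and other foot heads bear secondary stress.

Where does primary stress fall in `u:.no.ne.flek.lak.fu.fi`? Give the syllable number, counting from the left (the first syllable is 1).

Weights: 1 u: H, 2 no L, 3 ne L, 4 flek L, 5 lak L, 6 fu L, 7 fi L.
Parse right to left (heavy = foot alone; LL = one foot; stranded L unfooted): (ˈu:) (no.ˈne) (flek.ˈlak) (fu.ˈfi).
Foot heads: 1, 3, 5, 7.
Primary stress on the rightmost head = syllable 7.
Primary stress: syllable 7 → u:.no.ne.flek.lak.fu.ˈfi.

7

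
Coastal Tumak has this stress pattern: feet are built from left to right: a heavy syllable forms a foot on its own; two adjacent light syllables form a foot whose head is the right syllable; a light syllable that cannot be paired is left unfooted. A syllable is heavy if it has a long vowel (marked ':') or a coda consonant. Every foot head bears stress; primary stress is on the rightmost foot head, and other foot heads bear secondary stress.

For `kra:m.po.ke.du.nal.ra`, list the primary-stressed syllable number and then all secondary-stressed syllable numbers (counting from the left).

primary 5, secondary 1, 3

Weights: 1 kra:m H, 2 po L, 3 ke L, 4 du L, 5 nal H, 6 ra L.
Parse left to right (heavy = foot alone; LL = one foot; stranded L unfooted): (ˈkra:m) (po.ˈke) du (ˈnal) ra.
Foot heads: 1, 3, 5.
Primary stress on the rightmost head = syllable 5.
Secondary stress on 1, 3: ˌkra:m.po.ˌke.du.ˈnal.ra.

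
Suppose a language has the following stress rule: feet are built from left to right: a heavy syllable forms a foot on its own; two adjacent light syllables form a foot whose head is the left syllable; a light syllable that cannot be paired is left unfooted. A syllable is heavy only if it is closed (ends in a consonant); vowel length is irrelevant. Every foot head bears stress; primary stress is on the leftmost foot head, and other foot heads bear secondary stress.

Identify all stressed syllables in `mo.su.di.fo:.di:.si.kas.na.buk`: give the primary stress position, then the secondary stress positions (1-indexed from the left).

Weights: 1 mo L, 2 su L, 3 di L, 4 fo: L, 5 di: L, 6 si L, 7 kas H, 8 na L, 9 buk H.
Parse left to right (heavy = foot alone; LL = one foot; stranded L unfooted): (ˈmo.su) (ˈdi.fo:) (ˈdi:.si) (ˈkas) na (ˈbuk).
Foot heads: 1, 3, 5, 7, 9.
Primary stress on the leftmost head = syllable 1.
Secondary stress on 3, 5, 7, 9: ˈmo.su.ˌdi.fo:.ˌdi:.si.ˌkas.na.ˌbuk.

primary 1, secondary 3, 5, 7, 9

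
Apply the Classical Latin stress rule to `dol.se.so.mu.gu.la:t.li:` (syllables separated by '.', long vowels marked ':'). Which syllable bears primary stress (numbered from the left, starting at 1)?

6

Classical Latin: stress the penult if heavy (long vowel or closed), else the antepenult.
Weights: 5 gu L, 6 la:t H, 7 li: H.
The penult (syllable 6, la:t) is heavy, so it takes stress.
Stress on syllable 6: dol.se.so.mu.gu.ˈla:t.li:.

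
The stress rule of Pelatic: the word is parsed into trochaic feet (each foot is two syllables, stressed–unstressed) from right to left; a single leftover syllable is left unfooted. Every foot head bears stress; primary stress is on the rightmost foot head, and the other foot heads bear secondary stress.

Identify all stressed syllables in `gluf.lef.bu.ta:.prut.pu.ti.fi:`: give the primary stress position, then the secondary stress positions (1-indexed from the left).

primary 7, secondary 1, 3, 5

Parse right to left into trochaic (ˈσσ) feet: (ˈgluf.lef) (ˈbu.ta:) (ˈprut.pu) (ˈti.fi:).
Foot heads (stressed positions): 1, 3, 5, 7.
End Rule Rightmost: primary stress on the rightmost head = syllable 7.
Secondary stress on 1, 3, 5: ˌgluf.lef.ˌbu.ta:.ˌprut.pu.ˈti.fi:.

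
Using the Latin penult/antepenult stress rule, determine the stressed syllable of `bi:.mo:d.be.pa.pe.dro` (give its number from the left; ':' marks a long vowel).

Classical Latin: stress the penult if heavy (long vowel or closed), else the antepenult.
Weights: 4 pa L, 5 pe L, 6 dro L.
The penult (syllable 5, pe) is light, so stress falls on the antepenult (syllable 4, pa).
Stress on syllable 4: bi:.mo:d.be.ˈpa.pe.dro.

4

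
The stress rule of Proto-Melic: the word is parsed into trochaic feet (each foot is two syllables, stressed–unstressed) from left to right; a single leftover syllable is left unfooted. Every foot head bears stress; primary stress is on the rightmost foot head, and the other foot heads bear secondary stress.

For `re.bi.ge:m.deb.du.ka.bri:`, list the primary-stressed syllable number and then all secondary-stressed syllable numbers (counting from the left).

primary 5, secondary 1, 3

Parse left to right into trochaic (ˈσσ) feet: (ˈre.bi) (ˈge:m.deb) (ˈdu.ka) bri:. Syllable 7 is left unfooted.
Foot heads (stressed positions): 1, 3, 5.
End Rule Rightmost: primary stress on the rightmost head = syllable 5.
Secondary stress on 1, 3: ˌre.bi.ˌge:m.deb.ˈdu.ka.bri:.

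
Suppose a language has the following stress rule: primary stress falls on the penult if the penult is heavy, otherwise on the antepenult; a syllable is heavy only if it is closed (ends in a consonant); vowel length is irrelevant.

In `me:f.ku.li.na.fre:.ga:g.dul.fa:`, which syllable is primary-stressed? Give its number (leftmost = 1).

Weights: 6 ga:g H, 7 dul H, 8 fa: L.
The penult (syllable 7, dul) is heavy, so it takes stress.
Primary stress: syllable 7 → me:f.ku.li.na.fre:.ga:g.ˈdul.fa:.

7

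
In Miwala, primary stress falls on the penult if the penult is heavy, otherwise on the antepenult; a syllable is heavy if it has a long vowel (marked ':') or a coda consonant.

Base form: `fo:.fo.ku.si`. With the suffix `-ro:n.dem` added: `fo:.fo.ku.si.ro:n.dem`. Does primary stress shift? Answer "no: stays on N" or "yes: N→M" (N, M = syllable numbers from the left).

Base `fo:.fo.ku.si` (4 syllables):
  Weights: 2 fo L, 3 ku L, 4 si L.
  The penult (syllable 3, ku) is light, so stress falls on the antepenult (syllable 2, fo).
  → primary stress on syllable 2.
Suffixed `fo:.fo.ku.si.ro:n.dem` (6 syllables):
  Weights: 4 si L, 5 ro:n H, 6 dem H.
  The penult (syllable 5, ro:n) is heavy, so it takes stress.
  → primary stress on syllable 5.

yes: 2→5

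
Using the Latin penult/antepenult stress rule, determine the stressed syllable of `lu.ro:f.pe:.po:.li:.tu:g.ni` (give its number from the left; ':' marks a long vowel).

6

Classical Latin: stress the penult if heavy (long vowel or closed), else the antepenult.
Weights: 5 li: H, 6 tu:g H, 7 ni L.
The penult (syllable 6, tu:g) is heavy, so it takes stress.
Stress on syllable 6: lu.ro:f.pe:.po:.li:.ˈtu:g.ni.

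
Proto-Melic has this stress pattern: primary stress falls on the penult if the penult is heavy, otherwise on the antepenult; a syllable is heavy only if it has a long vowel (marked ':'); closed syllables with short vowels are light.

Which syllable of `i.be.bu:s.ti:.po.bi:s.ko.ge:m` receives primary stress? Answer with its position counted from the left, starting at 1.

Weights: 6 bi:s H, 7 ko L, 8 ge:m H.
The penult (syllable 7, ko) is light, so stress falls on the antepenult (syllable 6, bi:s).
Primary stress: syllable 6 → i.be.bu:s.ti:.po.ˈbi:s.ko.ge:m.

6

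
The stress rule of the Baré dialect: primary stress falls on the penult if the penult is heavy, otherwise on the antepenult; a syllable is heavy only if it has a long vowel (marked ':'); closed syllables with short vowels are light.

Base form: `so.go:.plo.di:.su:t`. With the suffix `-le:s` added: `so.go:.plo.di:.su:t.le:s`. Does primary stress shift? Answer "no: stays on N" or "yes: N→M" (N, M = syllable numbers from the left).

yes: 4→5

Base `so.go:.plo.di:.su:t` (5 syllables):
  Weights: 3 plo L, 4 di: H, 5 su:t H.
  The penult (syllable 4, di:) is heavy, so it takes stress.
  → primary stress on syllable 4.
Suffixed `so.go:.plo.di:.su:t.le:s` (6 syllables):
  Weights: 4 di: H, 5 su:t H, 6 le:s H.
  The penult (syllable 5, su:t) is heavy, so it takes stress.
  → primary stress on syllable 5.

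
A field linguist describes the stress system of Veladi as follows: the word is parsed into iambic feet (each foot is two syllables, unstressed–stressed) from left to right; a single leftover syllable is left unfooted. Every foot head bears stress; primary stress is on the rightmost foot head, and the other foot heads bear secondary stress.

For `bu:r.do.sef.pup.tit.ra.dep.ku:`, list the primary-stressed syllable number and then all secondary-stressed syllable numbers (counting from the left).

Parse left to right into iambic (σˈσ) feet: (bu:r.ˈdo) (sef.ˈpup) (tit.ˈra) (dep.ˈku:).
Foot heads (stressed positions): 2, 4, 6, 8.
End Rule Rightmost: primary stress on the rightmost head = syllable 8.
Secondary stress on 2, 4, 6: bu:r.ˌdo.sef.ˌpup.tit.ˌra.dep.ˈku:.

primary 8, secondary 2, 4, 6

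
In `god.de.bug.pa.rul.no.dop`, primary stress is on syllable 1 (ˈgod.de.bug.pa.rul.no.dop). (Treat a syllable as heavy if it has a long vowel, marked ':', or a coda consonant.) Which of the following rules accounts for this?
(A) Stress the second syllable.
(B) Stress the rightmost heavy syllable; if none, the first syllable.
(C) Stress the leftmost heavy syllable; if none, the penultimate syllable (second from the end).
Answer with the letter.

C

Rule A → syllable 2 (observed: 1).
Rule B → syllable 7 (observed: 1).
Rule C → syllable 1 ✓.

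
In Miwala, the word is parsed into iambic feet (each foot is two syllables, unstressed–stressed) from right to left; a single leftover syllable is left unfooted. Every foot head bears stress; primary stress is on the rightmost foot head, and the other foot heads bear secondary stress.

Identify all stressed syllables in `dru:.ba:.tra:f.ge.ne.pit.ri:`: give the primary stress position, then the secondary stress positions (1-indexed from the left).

Parse right to left into iambic (σˈσ) feet: dru: (ba:.ˈtra:f) (ge.ˈne) (pit.ˈri:). Syllable 1 is left unfooted.
Foot heads (stressed positions): 3, 5, 7.
End Rule Rightmost: primary stress on the rightmost head = syllable 7.
Secondary stress on 3, 5: dru:.ba:.ˌtra:f.ge.ˌne.pit.ˈri:.

primary 7, secondary 3, 5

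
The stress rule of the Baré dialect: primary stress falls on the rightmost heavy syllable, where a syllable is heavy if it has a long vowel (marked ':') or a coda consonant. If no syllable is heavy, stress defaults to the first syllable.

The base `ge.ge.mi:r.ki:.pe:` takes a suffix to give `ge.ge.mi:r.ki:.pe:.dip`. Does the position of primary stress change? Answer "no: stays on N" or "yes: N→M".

Base `ge.ge.mi:r.ki:.pe:` (5 syllables):
  Weights: 1 ge L, 2 ge L, 3 mi:r H, 4 ki: H, 5 pe: H.
  Heavy syllables in the domain: 3, 4, 5. The rightmost is syllable 5 (pe:).
  → primary stress on syllable 5.
Suffixed `ge.ge.mi:r.ki:.pe:.dip` (6 syllables):
  Weights: 1 ge L, 2 ge L, 3 mi:r H, 4 ki: H, 5 pe: H, 6 dip H.
  Heavy syllables in the domain: 3, 4, 5, 6. The rightmost is syllable 6 (dip).
  → primary stress on syllable 6.

yes: 5→6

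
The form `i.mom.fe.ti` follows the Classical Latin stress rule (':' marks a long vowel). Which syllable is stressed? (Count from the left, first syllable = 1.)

2

Classical Latin: stress the penult if heavy (long vowel or closed), else the antepenult.
Weights: 2 mom H, 3 fe L, 4 ti L.
The penult (syllable 3, fe) is light, so stress falls on the antepenult (syllable 2, mom).
Stress on syllable 2: i.ˈmom.fe.ti.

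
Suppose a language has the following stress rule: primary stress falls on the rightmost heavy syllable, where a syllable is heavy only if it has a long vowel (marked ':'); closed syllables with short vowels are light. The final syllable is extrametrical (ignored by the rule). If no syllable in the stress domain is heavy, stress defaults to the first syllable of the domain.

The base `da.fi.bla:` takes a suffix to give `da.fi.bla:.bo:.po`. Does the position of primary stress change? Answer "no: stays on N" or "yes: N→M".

yes: 1→4

Base `da.fi.bla:` (3 syllables):
  The final syllable (3, bla:) is extrametrical; the stress domain is syllables 1–2.
  Weights: 1 da L, 2 fi L.
  No heavy syllable in the domain; default to the first syllable of the domain = syllable 1.
  → primary stress on syllable 1.
Suffixed `da.fi.bla:.bo:.po` (5 syllables):
  The final syllable (5, po) is extrametrical; the stress domain is syllables 1–4.
  Weights: 1 da L, 2 fi L, 3 bla: H, 4 bo: H.
  Heavy syllables in the domain: 3, 4. The rightmost is syllable 4 (bo:).
  → primary stress on syllable 4.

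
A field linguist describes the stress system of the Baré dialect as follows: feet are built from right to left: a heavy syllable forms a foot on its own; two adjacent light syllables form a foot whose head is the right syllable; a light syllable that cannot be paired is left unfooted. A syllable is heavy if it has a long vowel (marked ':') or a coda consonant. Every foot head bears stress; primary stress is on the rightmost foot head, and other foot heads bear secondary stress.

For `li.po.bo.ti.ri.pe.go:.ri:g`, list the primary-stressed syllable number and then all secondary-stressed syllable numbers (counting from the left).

primary 8, secondary 2, 4, 6, 7

Weights: 1 li L, 2 po L, 3 bo L, 4 ti L, 5 ri L, 6 pe L, 7 go: H, 8 ri:g H.
Parse right to left (heavy = foot alone; LL = one foot; stranded L unfooted): (li.ˈpo) (bo.ˈti) (ri.ˈpe) (ˈgo:) (ˈri:g).
Foot heads: 2, 4, 6, 7, 8.
Primary stress on the rightmost head = syllable 8.
Secondary stress on 2, 4, 6, 7: li.ˌpo.bo.ˌti.ri.ˌpe.ˌgo:.ˈri:g.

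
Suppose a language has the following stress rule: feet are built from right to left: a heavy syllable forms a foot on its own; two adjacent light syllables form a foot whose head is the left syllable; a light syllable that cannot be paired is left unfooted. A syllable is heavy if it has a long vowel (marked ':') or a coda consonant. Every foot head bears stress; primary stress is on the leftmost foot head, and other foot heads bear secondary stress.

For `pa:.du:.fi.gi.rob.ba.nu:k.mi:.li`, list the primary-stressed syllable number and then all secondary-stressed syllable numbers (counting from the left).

Weights: 1 pa: H, 2 du: H, 3 fi L, 4 gi L, 5 rob H, 6 ba L, 7 nu:k H, 8 mi: H, 9 li L.
Parse right to left (heavy = foot alone; LL = one foot; stranded L unfooted): (ˈpa:) (ˈdu:) (ˈfi.gi) (ˈrob) ba (ˈnu:k) (ˈmi:) li.
Foot heads: 1, 2, 3, 5, 7, 8.
Primary stress on the leftmost head = syllable 1.
Secondary stress on 2, 3, 5, 7, 8: ˈpa:.ˌdu:.ˌfi.gi.ˌrob.ba.ˌnu:k.ˌmi:.li.

primary 1, secondary 2, 3, 5, 7, 8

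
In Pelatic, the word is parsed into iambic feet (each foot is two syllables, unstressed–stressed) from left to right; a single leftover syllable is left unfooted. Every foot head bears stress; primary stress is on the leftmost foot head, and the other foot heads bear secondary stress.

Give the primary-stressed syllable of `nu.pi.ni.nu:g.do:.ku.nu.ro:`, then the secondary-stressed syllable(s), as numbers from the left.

Parse left to right into iambic (σˈσ) feet: (nu.ˈpi) (ni.ˈnu:g) (do:.ˈku) (nu.ˈro:).
Foot heads (stressed positions): 2, 4, 6, 8.
End Rule Leftmost: primary stress on the leftmost head = syllable 2.
Secondary stress on 4, 6, 8: nu.ˈpi.ni.ˌnu:g.do:.ˌku.nu.ˌro:.

primary 2, secondary 4, 6, 8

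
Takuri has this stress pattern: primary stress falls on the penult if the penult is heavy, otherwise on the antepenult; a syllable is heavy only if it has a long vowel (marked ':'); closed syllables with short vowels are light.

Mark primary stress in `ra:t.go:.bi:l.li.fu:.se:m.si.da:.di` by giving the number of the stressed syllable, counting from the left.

8

Weights: 7 si L, 8 da: H, 9 di L.
The penult (syllable 8, da:) is heavy, so it takes stress.
Primary stress: syllable 8 → ra:t.go:.bi:l.li.fu:.se:m.si.ˈda:.di.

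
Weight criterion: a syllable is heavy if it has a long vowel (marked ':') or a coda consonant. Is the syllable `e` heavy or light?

light

`e`: short vowel, open (no coda). Short vowel, open → light.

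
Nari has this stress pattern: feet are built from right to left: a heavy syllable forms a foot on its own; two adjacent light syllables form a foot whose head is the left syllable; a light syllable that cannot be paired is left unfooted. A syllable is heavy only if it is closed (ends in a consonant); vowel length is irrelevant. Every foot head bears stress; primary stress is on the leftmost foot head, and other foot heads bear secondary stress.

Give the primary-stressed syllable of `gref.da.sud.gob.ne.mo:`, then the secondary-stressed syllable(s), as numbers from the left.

primary 1, secondary 3, 4, 5

Weights: 1 gref H, 2 da L, 3 sud H, 4 gob H, 5 ne L, 6 mo: L.
Parse right to left (heavy = foot alone; LL = one foot; stranded L unfooted): (ˈgref) da (ˈsud) (ˈgob) (ˈne.mo:).
Foot heads: 1, 3, 4, 5.
Primary stress on the leftmost head = syllable 1.
Secondary stress on 3, 4, 5: ˈgref.da.ˌsud.ˌgob.ˌne.mo:.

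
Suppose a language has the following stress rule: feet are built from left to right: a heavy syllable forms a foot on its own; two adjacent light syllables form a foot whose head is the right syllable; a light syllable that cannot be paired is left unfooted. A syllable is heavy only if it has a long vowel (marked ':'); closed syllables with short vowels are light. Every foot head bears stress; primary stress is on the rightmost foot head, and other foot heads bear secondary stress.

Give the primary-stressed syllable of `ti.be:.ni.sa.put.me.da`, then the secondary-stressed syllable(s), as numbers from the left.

Weights: 1 ti L, 2 be: H, 3 ni L, 4 sa L, 5 put L, 6 me L, 7 da L.
Parse left to right (heavy = foot alone; LL = one foot; stranded L unfooted): ti (ˈbe:) (ni.ˈsa) (put.ˈme) da.
Foot heads: 2, 4, 6.
Primary stress on the rightmost head = syllable 6.
Secondary stress on 2, 4: ti.ˌbe:.ni.ˌsa.put.ˈme.da.

primary 6, secondary 2, 4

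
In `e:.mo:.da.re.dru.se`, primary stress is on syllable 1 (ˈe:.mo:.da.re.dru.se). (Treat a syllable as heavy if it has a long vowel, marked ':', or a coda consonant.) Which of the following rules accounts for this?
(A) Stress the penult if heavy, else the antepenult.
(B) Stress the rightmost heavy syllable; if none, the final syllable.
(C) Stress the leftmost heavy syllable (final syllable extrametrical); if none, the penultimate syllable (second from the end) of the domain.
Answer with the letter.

C

Rule A → syllable 4 (observed: 1).
Rule B → syllable 2 (observed: 1).
Rule C → syllable 1 ✓.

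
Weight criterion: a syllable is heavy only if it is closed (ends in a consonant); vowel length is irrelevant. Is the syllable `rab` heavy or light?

`rab`: short vowel, closed (coda /b/). Closed (coda /b/) → heavy.

heavy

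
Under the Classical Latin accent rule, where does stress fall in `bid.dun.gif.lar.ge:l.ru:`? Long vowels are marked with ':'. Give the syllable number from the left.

5

Classical Latin: stress the penult if heavy (long vowel or closed), else the antepenult.
Weights: 4 lar H, 5 ge:l H, 6 ru: H.
The penult (syllable 5, ge:l) is heavy, so it takes stress.
Stress on syllable 5: bid.dun.gif.lar.ˈge:l.ru:.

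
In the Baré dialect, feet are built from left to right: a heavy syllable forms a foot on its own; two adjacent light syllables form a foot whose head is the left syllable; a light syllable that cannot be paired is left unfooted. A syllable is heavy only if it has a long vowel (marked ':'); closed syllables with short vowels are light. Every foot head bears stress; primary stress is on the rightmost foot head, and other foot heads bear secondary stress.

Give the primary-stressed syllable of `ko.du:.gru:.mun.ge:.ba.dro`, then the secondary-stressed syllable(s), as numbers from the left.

Weights: 1 ko L, 2 du: H, 3 gru: H, 4 mun L, 5 ge: H, 6 ba L, 7 dro L.
Parse left to right (heavy = foot alone; LL = one foot; stranded L unfooted): ko (ˈdu:) (ˈgru:) mun (ˈge:) (ˈba.dro).
Foot heads: 2, 3, 5, 6.
Primary stress on the rightmost head = syllable 6.
Secondary stress on 2, 3, 5: ko.ˌdu:.ˌgru:.mun.ˌge:.ˈba.dro.

primary 6, secondary 2, 3, 5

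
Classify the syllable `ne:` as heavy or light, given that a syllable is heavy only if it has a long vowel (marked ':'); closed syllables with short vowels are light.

heavy

`ne:`: long vowel, open (no coda). Long vowel → heavy.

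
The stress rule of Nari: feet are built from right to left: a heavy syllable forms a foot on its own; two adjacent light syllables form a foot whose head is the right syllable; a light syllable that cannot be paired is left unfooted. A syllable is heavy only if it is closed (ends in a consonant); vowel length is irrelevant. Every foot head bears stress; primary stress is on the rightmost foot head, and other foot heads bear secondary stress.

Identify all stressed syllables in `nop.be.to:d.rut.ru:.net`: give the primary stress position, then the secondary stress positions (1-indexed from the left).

Weights: 1 nop H, 2 be L, 3 to:d H, 4 rut H, 5 ru: L, 6 net H.
Parse right to left (heavy = foot alone; LL = one foot; stranded L unfooted): (ˈnop) be (ˈto:d) (ˈrut) ru: (ˈnet).
Foot heads: 1, 3, 4, 6.
Primary stress on the rightmost head = syllable 6.
Secondary stress on 1, 3, 4: ˌnop.be.ˌto:d.ˌrut.ru:.ˈnet.

primary 6, secondary 1, 3, 4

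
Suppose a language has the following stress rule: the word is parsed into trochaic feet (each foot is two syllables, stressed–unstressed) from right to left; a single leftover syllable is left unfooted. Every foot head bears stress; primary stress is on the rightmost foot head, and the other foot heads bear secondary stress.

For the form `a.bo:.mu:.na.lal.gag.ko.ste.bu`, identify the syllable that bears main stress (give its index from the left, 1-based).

Parse right to left into trochaic (ˈσσ) feet: a (ˈbo:.mu:) (ˈna.lal) (ˈgag.ko) (ˈste.bu). Syllable 1 is left unfooted.
Foot heads (stressed positions): 2, 4, 6, 8.
End Rule Rightmost: primary stress on the rightmost head = syllable 8.
Primary stress: syllable 8 → a.bo:.mu:.na.lal.gag.ko.ˈste.bu.

8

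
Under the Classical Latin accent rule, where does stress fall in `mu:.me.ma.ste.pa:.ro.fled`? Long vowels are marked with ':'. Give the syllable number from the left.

5

Classical Latin: stress the penult if heavy (long vowel or closed), else the antepenult.
Weights: 5 pa: H, 6 ro L, 7 fled H.
The penult (syllable 6, ro) is light, so stress falls on the antepenult (syllable 5, pa:).
Stress on syllable 5: mu:.me.ma.ste.ˈpa:.ro.fled.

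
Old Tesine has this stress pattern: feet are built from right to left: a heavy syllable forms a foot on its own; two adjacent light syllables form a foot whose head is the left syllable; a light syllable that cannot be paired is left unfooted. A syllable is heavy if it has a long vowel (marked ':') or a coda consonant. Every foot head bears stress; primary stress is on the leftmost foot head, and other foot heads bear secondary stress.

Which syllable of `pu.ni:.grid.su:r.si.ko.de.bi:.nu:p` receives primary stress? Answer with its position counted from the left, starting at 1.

2

Weights: 1 pu L, 2 ni: H, 3 grid H, 4 su:r H, 5 si L, 6 ko L, 7 de L, 8 bi: H, 9 nu:p H.
Parse right to left (heavy = foot alone; LL = one foot; stranded L unfooted): pu (ˈni:) (ˈgrid) (ˈsu:r) si (ˈko.de) (ˈbi:) (ˈnu:p).
Foot heads: 2, 3, 4, 6, 8, 9.
Primary stress on the leftmost head = syllable 2.
Primary stress: syllable 2 → pu.ˈni:.grid.su:r.si.ko.de.bi:.nu:p.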